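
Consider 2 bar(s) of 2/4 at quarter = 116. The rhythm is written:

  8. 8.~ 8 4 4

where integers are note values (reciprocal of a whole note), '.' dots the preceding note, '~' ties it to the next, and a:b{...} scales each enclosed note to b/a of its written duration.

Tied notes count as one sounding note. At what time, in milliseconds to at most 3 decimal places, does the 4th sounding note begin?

1. 0.0ms @ 0 + 387.931ms (3/4)
2. 387.931ms @ 3/4 + 646.552ms (5/4)
3. 1034.483ms @ 2 + 517.241ms (1)
4. 1551.724ms @ 3 + 517.241ms (1)

note 4 onset = 3b = 1551.724ms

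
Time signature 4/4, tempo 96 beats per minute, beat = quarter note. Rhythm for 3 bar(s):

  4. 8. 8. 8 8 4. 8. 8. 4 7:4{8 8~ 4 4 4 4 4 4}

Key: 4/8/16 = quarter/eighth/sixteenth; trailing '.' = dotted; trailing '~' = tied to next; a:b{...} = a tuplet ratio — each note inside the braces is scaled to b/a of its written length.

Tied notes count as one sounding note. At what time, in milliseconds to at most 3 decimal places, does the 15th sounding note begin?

1. 0.0ms @ 0 + 937.5ms (3/2)
2. 937.5ms @ 3/2 + 468.75ms (3/4)
3. 1406.25ms @ 9/4 + 468.75ms (3/4)
4. 1875.0ms @ 3 + 312.5ms (1/2)
5. 2187.5ms @ 7/2 + 312.5ms (1/2)
6. 2500.0ms @ 4 + 937.5ms (3/2)
7. 3437.5ms @ 11/2 + 468.75ms (3/4)
8. 3906.25ms @ 25/4 + 468.75ms (3/4)
9. 4375.0ms @ 7 + 625.0ms (1)
10. 5000.0ms @ 8 + 178.571ms (2/7)
11. 5178.571ms @ 58/7 + 535.714ms (6/7)
12. 5714.286ms @ 64/7 + 357.143ms (4/7)
13. 6071.429ms @ 68/7 + 357.143ms (4/7)
14. 6428.571ms @ 72/7 + 357.143ms (4/7)
15. 6785.714ms @ 76/7 + 357.143ms (4/7)
16. 7142.857ms @ 80/7 + 357.143ms (4/7)

note 15 onset = 76/7b = 6785.714ms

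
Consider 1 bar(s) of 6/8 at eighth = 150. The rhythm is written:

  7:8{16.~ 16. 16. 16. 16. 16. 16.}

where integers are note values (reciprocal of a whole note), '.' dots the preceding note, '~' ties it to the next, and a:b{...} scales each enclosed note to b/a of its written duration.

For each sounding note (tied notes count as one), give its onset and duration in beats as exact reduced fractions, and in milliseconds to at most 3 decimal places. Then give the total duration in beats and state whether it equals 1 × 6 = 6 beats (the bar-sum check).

1) 0.0ms=0b +685.714ms=12/7b
2) 685.714ms=12/7b +342.857ms=6/7b
3) 1028.571ms=18/7b +342.857ms=6/7b
4) 1371.429ms=24/7b +342.857ms=6/7b
5) 1714.286ms=30/7b +342.857ms=6/7b
6) 2057.143ms=36/7b +342.857ms=6/7b
Σ=6b of 6 (150bpm 6/8) — PASS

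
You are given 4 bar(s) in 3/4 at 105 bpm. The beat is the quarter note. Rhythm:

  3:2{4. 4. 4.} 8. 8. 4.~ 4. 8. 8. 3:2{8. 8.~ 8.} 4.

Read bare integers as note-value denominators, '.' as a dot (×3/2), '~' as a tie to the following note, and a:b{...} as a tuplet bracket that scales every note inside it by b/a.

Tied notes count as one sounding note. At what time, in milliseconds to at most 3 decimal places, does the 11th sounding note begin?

1. 0.0ms @ 0 + 571.429ms (1)
2. 571.429ms @ 1 + 571.429ms (1)
3. 1142.857ms @ 2 + 571.429ms (1)
4. 1714.286ms @ 3 + 428.571ms (3/4)
5. 2142.857ms @ 15/4 + 428.571ms (3/4)
6. 2571.429ms @ 9/2 + 1714.286ms (3)
7. 4285.714ms @ 15/2 + 428.571ms (3/4)
8. 4714.286ms @ 33/4 + 428.571ms (3/4)
9. 5142.857ms @ 9 + 285.714ms (1/2)
10. 5428.571ms @ 19/2 + 571.429ms (1)
11. 6000.0ms @ 21/2 + 857.143ms (3/2)

note 11 onset = 21/2b = 6000.0ms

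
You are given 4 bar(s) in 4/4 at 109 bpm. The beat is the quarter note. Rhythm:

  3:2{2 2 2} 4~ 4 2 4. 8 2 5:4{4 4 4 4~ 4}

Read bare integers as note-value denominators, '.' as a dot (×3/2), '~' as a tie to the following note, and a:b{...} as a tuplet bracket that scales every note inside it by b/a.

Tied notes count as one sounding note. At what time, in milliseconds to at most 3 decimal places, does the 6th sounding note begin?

note 6 onset = 8b = 4403.67ms

1. 0.0ms @ 0 + 733.945ms (4/3)
2. 733.945ms @ 4/3 + 733.945ms (4/3)
3. 1467.89ms @ 8/3 + 733.945ms (4/3)
4. 2201.835ms @ 4 + 1100.917ms (2)
5. 3302.752ms @ 6 + 1100.917ms (2)
6. 4403.67ms @ 8 + 825.688ms (3/2)
7. 5229.358ms @ 19/2 + 275.229ms (1/2)
8. 5504.587ms @ 10 + 1100.917ms (2)
9. 6605.505ms @ 12 + 440.367ms (4/5)
10. 7045.872ms @ 64/5 + 440.367ms (4/5)
11. 7486.239ms @ 68/5 + 440.367ms (4/5)
12. 7926.606ms @ 72/5 + 880.734ms (8/5)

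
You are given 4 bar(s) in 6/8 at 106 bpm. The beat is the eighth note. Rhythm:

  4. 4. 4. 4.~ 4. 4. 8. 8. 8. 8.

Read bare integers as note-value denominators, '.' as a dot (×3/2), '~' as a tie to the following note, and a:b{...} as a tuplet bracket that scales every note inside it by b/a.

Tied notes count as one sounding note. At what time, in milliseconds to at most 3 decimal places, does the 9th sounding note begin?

note 9 onset = 45/2b = 12735.849ms

1. 0.0ms @ 0 + 1698.113ms (3)
2. 1698.113ms @ 3 + 1698.113ms (3)
3. 3396.226ms @ 6 + 1698.113ms (3)
4. 5094.34ms @ 9 + 3396.226ms (6)
5. 8490.566ms @ 15 + 1698.113ms (3)
6. 10188.679ms @ 18 + 849.057ms (3/2)
7. 11037.736ms @ 39/2 + 849.057ms (3/2)
8. 11886.792ms @ 21 + 849.057ms (3/2)
9. 12735.849ms @ 45/2 + 849.057ms (3/2)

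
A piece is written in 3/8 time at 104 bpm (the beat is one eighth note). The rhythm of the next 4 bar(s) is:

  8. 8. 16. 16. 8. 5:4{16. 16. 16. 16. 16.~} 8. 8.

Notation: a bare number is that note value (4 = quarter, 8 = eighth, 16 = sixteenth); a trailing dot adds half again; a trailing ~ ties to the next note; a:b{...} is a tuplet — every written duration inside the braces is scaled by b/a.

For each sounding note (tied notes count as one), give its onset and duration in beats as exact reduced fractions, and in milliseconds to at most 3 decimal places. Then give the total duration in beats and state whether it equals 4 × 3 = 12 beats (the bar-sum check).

1) 0.0ms=0b +865.385ms=3/2b
2) 865.385ms=3/2b +865.385ms=3/2b
3) 1730.769ms=3b +432.692ms=3/4b
4) 2163.462ms=15/4b +432.692ms=3/4b
5) 2596.154ms=9/2b +865.385ms=3/2b
6) 3461.538ms=6b +346.154ms=3/5b
7) 3807.692ms=33/5b +346.154ms=3/5b
8) 4153.846ms=36/5b +346.154ms=3/5b
9) 4500.0ms=39/5b +346.154ms=3/5b
10) 4846.154ms=42/5b +1211.538ms=21/10b
11) 6057.692ms=21/2b +865.385ms=3/2b
Σ=12b of 12 (104bpm 3/8) — PASS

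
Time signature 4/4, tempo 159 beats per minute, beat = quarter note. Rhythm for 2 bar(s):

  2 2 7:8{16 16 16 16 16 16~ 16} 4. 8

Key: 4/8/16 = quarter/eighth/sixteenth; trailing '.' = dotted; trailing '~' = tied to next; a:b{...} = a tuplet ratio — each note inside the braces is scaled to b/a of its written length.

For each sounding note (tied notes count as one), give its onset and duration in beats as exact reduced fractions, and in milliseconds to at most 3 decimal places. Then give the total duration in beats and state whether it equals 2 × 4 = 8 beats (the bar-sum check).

1) 0.0ms=0b +754.717ms=2b
2) 754.717ms=2b +754.717ms=2b
3) 1509.434ms=4b +107.817ms=2/7b
4) 1617.251ms=30/7b +107.817ms=2/7b
5) 1725.067ms=32/7b +107.817ms=2/7b
6) 1832.884ms=34/7b +107.817ms=2/7b
7) 1940.701ms=36/7b +107.817ms=2/7b
8) 2048.518ms=38/7b +215.633ms=4/7b
9) 2264.151ms=6b +566.038ms=3/2b
10) 2830.189ms=15/2b +188.679ms=1/2b
Σ=8b of 8 (159bpm 4/4) — PASS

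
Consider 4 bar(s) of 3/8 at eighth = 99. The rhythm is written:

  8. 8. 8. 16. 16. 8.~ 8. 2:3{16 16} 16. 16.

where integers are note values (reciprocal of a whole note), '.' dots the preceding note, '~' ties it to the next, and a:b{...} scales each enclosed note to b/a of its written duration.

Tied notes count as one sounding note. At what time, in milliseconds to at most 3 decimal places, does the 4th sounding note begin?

note 4 onset = 9/2b = 2727.273ms

1. 0.0ms @ 0 + 909.091ms (3/2)
2. 909.091ms @ 3/2 + 909.091ms (3/2)
3. 1818.182ms @ 3 + 909.091ms (3/2)
4. 2727.273ms @ 9/2 + 454.545ms (3/4)
5. 3181.818ms @ 21/4 + 454.545ms (3/4)
6. 3636.364ms @ 6 + 1818.182ms (3)
7. 5454.545ms @ 9 + 454.545ms (3/4)
8. 5909.091ms @ 39/4 + 454.545ms (3/4)
9. 6363.636ms @ 21/2 + 454.545ms (3/4)
10. 6818.182ms @ 45/4 + 454.545ms (3/4)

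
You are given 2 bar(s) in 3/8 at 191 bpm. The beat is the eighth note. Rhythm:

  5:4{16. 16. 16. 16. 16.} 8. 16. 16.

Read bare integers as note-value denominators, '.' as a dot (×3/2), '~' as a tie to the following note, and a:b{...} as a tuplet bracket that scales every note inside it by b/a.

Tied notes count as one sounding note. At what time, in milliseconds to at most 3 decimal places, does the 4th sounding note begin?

1. 0.0ms @ 0 + 188.482ms (3/5)
2. 188.482ms @ 3/5 + 188.482ms (3/5)
3. 376.963ms @ 6/5 + 188.482ms (3/5)
4. 565.445ms @ 9/5 + 188.482ms (3/5)
5. 753.927ms @ 12/5 + 188.482ms (3/5)
6. 942.408ms @ 3 + 471.204ms (3/2)
7. 1413.613ms @ 9/2 + 235.602ms (3/4)
8. 1649.215ms @ 21/4 + 235.602ms (3/4)

note 4 onset = 9/5b = 565.445ms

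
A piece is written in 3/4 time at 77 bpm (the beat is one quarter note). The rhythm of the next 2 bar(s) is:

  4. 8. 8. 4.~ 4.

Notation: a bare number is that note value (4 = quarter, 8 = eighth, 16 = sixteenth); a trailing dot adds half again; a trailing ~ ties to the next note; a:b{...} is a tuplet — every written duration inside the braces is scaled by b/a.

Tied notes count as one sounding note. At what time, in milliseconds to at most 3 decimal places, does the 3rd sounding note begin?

1. 0.0ms @ 0 + 1168.831ms (3/2)
2. 1168.831ms @ 3/2 + 584.416ms (3/4)
3. 1753.247ms @ 9/4 + 584.416ms (3/4)
4. 2337.662ms @ 3 + 2337.662ms (3)

note 3 onset = 9/4b = 1753.247ms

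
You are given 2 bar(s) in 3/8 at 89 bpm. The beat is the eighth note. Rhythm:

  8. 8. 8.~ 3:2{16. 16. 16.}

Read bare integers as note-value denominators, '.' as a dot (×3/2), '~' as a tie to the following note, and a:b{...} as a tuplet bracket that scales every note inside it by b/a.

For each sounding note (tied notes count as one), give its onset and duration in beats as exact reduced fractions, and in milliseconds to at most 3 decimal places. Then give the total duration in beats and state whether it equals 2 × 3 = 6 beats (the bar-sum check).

1) 0.0ms=0b +1011.236ms=3/2b
2) 1011.236ms=3/2b +1011.236ms=3/2b
3) 2022.472ms=3b +1348.315ms=2b
4) 3370.787ms=5b +337.079ms=1/2b
5) 3707.865ms=11/2b +337.079ms=1/2b
Σ=6b of 6 (89bpm 3/8) — PASS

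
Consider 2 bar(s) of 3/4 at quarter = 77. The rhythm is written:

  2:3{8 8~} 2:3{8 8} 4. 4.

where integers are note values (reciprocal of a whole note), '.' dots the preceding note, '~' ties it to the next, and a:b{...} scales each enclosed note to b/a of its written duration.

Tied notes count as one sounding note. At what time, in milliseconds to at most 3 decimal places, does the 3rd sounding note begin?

note 3 onset = 9/4b = 1753.247ms

1. 0.0ms @ 0 + 584.416ms (3/4)
2. 584.416ms @ 3/4 + 1168.831ms (3/2)
3. 1753.247ms @ 9/4 + 584.416ms (3/4)
4. 2337.662ms @ 3 + 1168.831ms (3/2)
5. 3506.494ms @ 9/2 + 1168.831ms (3/2)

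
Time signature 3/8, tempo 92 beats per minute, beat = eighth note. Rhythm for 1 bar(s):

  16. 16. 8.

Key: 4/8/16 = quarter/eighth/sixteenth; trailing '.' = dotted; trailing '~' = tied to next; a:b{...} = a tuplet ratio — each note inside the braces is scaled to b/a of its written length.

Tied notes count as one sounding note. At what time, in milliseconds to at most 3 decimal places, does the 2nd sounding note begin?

1. 0.0ms @ 0 + 489.13ms (3/4)
2. 489.13ms @ 3/4 + 489.13ms (3/4)
3. 978.261ms @ 3/2 + 978.261ms (3/2)

note 2 onset = 3/4b = 489.13ms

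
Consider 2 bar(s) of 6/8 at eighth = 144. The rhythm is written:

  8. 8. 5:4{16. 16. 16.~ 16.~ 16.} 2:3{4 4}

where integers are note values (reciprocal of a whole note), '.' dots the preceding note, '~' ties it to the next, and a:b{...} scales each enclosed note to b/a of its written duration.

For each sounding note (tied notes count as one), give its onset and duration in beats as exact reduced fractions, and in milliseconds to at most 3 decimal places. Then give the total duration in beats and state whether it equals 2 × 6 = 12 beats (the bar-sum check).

1) 0.0ms=0b +625.0ms=3/2b
2) 625.0ms=3/2b +625.0ms=3/2b
3) 1250.0ms=3b +250.0ms=3/5b
4) 1500.0ms=18/5b +250.0ms=3/5b
5) 1750.0ms=21/5b +750.0ms=9/5b
6) 2500.0ms=6b +1250.0ms=3b
7) 3750.0ms=9b +1250.0ms=3b
Σ=12b of 12 (144bpm 6/8) — PASS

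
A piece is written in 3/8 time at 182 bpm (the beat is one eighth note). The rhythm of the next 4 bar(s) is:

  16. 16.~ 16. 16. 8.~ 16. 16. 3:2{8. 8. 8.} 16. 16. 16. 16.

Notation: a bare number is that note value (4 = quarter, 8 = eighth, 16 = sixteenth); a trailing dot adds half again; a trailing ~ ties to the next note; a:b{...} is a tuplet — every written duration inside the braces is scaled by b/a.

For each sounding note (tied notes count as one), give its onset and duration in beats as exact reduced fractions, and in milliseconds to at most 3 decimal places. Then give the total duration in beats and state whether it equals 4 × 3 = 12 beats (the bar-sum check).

1) 0.0ms=0b +247.253ms=3/4b
2) 247.253ms=3/4b +494.505ms=3/2b
3) 741.758ms=9/4b +247.253ms=3/4b
4) 989.011ms=3b +741.758ms=9/4b
5) 1730.769ms=21/4b +247.253ms=3/4b
6) 1978.022ms=6b +329.67ms=1b
7) 2307.692ms=7b +329.67ms=1b
8) 2637.363ms=8b +329.67ms=1b
9) 2967.033ms=9b +247.253ms=3/4b
10) 3214.286ms=39/4b +247.253ms=3/4b
11) 3461.538ms=21/2b +247.253ms=3/4b
12) 3708.791ms=45/4b +247.253ms=3/4b
Σ=12b of 12 (182bpm 3/8) — PASS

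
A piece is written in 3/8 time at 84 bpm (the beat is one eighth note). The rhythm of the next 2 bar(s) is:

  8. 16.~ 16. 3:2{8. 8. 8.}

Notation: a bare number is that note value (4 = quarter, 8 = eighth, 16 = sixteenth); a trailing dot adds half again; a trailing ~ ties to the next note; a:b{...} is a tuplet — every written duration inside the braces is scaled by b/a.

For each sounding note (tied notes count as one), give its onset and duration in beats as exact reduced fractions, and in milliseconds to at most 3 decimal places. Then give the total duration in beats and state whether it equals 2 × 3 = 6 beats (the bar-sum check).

1) 0.0ms=0b +1071.429ms=3/2b
2) 1071.429ms=3/2b +1071.429ms=3/2b
3) 2142.857ms=3b +714.286ms=1b
4) 2857.143ms=4b +714.286ms=1b
5) 3571.429ms=5b +714.286ms=1b
Σ=6b of 6 (84bpm 3/8) — PASS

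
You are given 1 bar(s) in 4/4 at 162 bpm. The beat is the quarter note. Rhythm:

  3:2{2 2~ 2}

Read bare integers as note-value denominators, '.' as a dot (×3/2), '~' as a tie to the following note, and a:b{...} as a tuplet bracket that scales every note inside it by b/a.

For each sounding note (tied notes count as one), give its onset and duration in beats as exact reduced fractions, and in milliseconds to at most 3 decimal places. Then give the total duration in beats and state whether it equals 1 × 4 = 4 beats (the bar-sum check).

1) 0.0ms=0b +493.827ms=4/3b
2) 493.827ms=4/3b +987.654ms=8/3b
Σ=4b of 4 (162bpm 4/4) — PASS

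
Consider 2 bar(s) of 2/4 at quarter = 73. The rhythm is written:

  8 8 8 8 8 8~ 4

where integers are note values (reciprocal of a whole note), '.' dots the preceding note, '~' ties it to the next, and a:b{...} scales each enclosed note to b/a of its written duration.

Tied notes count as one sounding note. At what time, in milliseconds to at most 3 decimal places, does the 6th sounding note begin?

1. 0.0ms @ 0 + 410.959ms (1/2)
2. 410.959ms @ 1/2 + 410.959ms (1/2)
3. 821.918ms @ 1 + 410.959ms (1/2)
4. 1232.877ms @ 3/2 + 410.959ms (1/2)
5. 1643.836ms @ 2 + 410.959ms (1/2)
6. 2054.795ms @ 5/2 + 1232.877ms (3/2)

note 6 onset = 5/2b = 2054.795ms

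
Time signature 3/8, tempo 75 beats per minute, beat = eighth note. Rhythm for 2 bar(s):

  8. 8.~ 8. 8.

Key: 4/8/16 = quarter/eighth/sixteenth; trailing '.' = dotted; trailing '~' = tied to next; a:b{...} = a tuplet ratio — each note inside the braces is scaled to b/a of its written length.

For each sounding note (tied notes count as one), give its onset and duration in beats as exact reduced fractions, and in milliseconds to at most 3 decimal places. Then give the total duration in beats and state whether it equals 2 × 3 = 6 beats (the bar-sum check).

1) 0.0ms=0b +1200.0ms=3/2b
2) 1200.0ms=3/2b +2400.0ms=3b
3) 3600.0ms=9/2b +1200.0ms=3/2b
Σ=6b of 6 (75bpm 3/8) — PASS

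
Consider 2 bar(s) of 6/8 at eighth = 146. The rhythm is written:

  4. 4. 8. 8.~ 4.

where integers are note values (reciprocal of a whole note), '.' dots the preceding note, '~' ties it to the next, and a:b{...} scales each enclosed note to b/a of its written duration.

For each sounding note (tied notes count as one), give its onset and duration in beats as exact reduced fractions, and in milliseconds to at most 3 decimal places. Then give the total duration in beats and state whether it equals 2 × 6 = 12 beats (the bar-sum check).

1) 0.0ms=0b +1232.877ms=3b
2) 1232.877ms=3b +1232.877ms=3b
3) 2465.753ms=6b +616.438ms=3/2b
4) 3082.192ms=15/2b +1849.315ms=9/2b
Σ=12b of 12 (146bpm 6/8) — PASS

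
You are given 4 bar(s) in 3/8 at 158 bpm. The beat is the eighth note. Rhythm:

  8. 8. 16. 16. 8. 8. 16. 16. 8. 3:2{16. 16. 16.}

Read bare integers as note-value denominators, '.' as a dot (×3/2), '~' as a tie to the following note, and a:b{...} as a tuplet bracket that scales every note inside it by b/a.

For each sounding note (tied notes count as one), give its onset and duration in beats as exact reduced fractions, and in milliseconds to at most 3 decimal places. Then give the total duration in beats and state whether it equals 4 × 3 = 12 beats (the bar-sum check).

1) 0.0ms=0b +569.62ms=3/2b
2) 569.62ms=3/2b +569.62ms=3/2b
3) 1139.241ms=3b +284.81ms=3/4b
4) 1424.051ms=15/4b +284.81ms=3/4b
5) 1708.861ms=9/2b +569.62ms=3/2b
6) 2278.481ms=6b +569.62ms=3/2b
7) 2848.101ms=15/2b +284.81ms=3/4b
8) 3132.911ms=33/4b +284.81ms=3/4b
9) 3417.722ms=9b +569.62ms=3/2b
10) 3987.342ms=21/2b +189.873ms=1/2b
11) 4177.215ms=11b +189.873ms=1/2b
12) 4367.089ms=23/2b +189.873ms=1/2b
Σ=12b of 12 (158bpm 3/8) — PASS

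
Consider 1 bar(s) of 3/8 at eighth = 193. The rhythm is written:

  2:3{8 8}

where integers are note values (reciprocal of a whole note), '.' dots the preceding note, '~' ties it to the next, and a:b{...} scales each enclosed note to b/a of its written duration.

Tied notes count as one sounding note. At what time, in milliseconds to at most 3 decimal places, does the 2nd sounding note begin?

note 2 onset = 3/2b = 466.321ms

1. 0.0ms @ 0 + 466.321ms (3/2)
2. 466.321ms @ 3/2 + 466.321ms (3/2)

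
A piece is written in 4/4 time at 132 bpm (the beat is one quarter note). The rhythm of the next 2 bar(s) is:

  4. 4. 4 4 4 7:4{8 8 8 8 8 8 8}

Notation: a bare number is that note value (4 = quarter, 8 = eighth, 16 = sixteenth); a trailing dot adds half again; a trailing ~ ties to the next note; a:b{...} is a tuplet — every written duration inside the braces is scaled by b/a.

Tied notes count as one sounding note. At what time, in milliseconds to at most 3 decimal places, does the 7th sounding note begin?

note 7 onset = 44/7b = 2857.143ms

1. 0.0ms @ 0 + 681.818ms (3/2)
2. 681.818ms @ 3/2 + 681.818ms (3/2)
3. 1363.636ms @ 3 + 454.545ms (1)
4. 1818.182ms @ 4 + 454.545ms (1)
5. 2272.727ms @ 5 + 454.545ms (1)
6. 2727.273ms @ 6 + 129.87ms (2/7)
7. 2857.143ms @ 44/7 + 129.87ms (2/7)
8. 2987.013ms @ 46/7 + 129.87ms (2/7)
9. 3116.883ms @ 48/7 + 129.87ms (2/7)
10. 3246.753ms @ 50/7 + 129.87ms (2/7)
11. 3376.623ms @ 52/7 + 129.87ms (2/7)
12. 3506.494ms @ 54/7 + 129.87ms (2/7)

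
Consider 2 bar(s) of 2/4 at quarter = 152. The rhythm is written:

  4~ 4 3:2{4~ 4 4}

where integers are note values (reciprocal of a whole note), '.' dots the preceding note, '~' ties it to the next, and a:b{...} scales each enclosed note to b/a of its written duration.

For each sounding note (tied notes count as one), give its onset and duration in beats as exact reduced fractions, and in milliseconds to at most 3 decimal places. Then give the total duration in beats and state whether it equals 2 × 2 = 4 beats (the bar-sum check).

1) 0.0ms=0b +789.474ms=2b
2) 789.474ms=2b +526.316ms=4/3b
3) 1315.789ms=10/3b +263.158ms=2/3b
Σ=4b of 4 (152bpm 2/4) — PASS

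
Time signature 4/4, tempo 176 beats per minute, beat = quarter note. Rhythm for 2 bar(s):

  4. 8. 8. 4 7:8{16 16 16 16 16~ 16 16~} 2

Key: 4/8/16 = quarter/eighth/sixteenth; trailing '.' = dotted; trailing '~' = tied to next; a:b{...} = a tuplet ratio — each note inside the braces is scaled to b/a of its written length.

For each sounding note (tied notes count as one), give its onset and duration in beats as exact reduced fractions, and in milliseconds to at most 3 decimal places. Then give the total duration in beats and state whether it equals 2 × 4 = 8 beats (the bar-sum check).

1) 0.0ms=0b +511.364ms=3/2b
2) 511.364ms=3/2b +255.682ms=3/4b
3) 767.045ms=9/4b +255.682ms=3/4b
4) 1022.727ms=3b +340.909ms=1b
5) 1363.636ms=4b +97.403ms=2/7b
6) 1461.039ms=30/7b +97.403ms=2/7b
7) 1558.442ms=32/7b +97.403ms=2/7b
8) 1655.844ms=34/7b +97.403ms=2/7b
9) 1753.247ms=36/7b +194.805ms=4/7b
10) 1948.052ms=40/7b +779.221ms=16/7b
Σ=8b of 8 (176bpm 4/4) — PASS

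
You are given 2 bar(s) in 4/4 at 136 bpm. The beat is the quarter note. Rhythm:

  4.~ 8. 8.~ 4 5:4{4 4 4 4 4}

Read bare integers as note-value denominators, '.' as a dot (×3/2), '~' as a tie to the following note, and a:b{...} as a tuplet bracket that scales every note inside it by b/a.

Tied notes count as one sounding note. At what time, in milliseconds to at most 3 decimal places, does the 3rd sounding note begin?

1. 0.0ms @ 0 + 992.647ms (9/4)
2. 992.647ms @ 9/4 + 772.059ms (7/4)
3. 1764.706ms @ 4 + 352.941ms (4/5)
4. 2117.647ms @ 24/5 + 352.941ms (4/5)
5. 2470.588ms @ 28/5 + 352.941ms (4/5)
6. 2823.529ms @ 32/5 + 352.941ms (4/5)
7. 3176.471ms @ 36/5 + 352.941ms (4/5)

note 3 onset = 4b = 1764.706ms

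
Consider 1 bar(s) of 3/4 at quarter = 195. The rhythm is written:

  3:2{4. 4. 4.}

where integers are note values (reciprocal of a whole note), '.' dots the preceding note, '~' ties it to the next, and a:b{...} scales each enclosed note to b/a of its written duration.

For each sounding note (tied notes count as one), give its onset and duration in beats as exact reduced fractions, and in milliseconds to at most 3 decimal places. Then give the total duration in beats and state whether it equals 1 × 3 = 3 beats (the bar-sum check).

1) 0.0ms=0b +307.692ms=1b
2) 307.692ms=1b +307.692ms=1b
3) 615.385ms=2b +307.692ms=1b
Σ=3b of 3 (195bpm 3/4) — PASS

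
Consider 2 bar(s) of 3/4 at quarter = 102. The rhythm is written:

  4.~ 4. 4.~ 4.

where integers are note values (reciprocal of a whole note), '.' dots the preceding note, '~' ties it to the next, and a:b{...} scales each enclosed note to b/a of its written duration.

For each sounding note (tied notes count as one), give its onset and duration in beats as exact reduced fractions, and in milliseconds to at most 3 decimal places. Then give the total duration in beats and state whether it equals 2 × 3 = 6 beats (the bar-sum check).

1) 0.0ms=0b +1764.706ms=3b
2) 1764.706ms=3b +1764.706ms=3b
Σ=6b of 6 (102bpm 3/4) — PASS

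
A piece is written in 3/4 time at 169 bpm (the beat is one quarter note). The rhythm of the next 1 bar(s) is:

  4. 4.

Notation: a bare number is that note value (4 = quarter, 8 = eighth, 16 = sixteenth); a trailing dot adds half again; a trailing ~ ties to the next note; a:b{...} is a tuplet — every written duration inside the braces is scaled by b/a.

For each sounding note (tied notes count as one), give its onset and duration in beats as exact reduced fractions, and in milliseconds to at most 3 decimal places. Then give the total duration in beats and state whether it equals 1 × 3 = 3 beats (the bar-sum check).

1) 0.0ms=0b +532.544ms=3/2b
2) 532.544ms=3/2b +532.544ms=3/2b
Σ=3b of 3 (169bpm 3/4) — PASS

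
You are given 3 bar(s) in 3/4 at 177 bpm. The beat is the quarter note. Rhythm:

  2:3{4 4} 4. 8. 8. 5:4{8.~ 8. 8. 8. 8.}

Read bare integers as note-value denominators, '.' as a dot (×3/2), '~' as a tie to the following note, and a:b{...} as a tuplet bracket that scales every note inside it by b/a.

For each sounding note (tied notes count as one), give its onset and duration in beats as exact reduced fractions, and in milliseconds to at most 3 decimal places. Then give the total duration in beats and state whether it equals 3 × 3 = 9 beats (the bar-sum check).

1) 0.0ms=0b +508.475ms=3/2b
2) 508.475ms=3/2b +508.475ms=3/2b
3) 1016.949ms=3b +508.475ms=3/2b
4) 1525.424ms=9/2b +254.237ms=3/4b
5) 1779.661ms=21/4b +254.237ms=3/4b
6) 2033.898ms=6b +406.78ms=6/5b
7) 2440.678ms=36/5b +203.39ms=3/5b
8) 2644.068ms=39/5b +203.39ms=3/5b
9) 2847.458ms=42/5b +203.39ms=3/5b
Σ=9b of 9 (177bpm 3/4) — PASS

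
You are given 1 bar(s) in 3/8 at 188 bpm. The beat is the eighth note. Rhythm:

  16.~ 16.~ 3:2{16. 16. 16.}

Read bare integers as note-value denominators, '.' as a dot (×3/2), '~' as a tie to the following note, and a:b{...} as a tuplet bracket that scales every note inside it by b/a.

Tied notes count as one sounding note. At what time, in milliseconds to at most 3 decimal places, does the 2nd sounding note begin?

1. 0.0ms @ 0 + 638.298ms (2)
2. 638.298ms @ 2 + 159.574ms (1/2)
3. 797.872ms @ 5/2 + 159.574ms (1/2)

note 2 onset = 2b = 638.298ms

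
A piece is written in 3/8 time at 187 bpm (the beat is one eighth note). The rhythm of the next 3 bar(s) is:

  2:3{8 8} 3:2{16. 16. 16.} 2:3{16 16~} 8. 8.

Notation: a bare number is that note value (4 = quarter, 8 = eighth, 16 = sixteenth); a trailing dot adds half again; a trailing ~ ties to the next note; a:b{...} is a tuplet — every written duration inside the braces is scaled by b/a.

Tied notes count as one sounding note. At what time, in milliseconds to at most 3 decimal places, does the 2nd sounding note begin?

1. 0.0ms @ 0 + 481.283ms (3/2)
2. 481.283ms @ 3/2 + 481.283ms (3/2)
3. 962.567ms @ 3 + 160.428ms (1/2)
4. 1122.995ms @ 7/2 + 160.428ms (1/2)
5. 1283.422ms @ 4 + 160.428ms (1/2)
6. 1443.85ms @ 9/2 + 240.642ms (3/4)
7. 1684.492ms @ 21/4 + 721.925ms (9/4)
8. 2406.417ms @ 15/2 + 481.283ms (3/2)

note 2 onset = 3/2b = 481.283ms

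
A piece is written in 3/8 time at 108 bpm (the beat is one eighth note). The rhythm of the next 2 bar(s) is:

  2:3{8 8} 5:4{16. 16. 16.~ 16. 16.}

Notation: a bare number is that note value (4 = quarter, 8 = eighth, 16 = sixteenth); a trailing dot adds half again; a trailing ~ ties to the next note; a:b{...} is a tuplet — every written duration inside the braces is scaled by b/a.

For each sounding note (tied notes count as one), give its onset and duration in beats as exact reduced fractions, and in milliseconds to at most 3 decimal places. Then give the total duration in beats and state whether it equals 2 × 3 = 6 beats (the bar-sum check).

1) 0.0ms=0b +833.333ms=3/2b
2) 833.333ms=3/2b +833.333ms=3/2b
3) 1666.667ms=3b +333.333ms=3/5b
4) 2000.0ms=18/5b +333.333ms=3/5b
5) 2333.333ms=21/5b +666.667ms=6/5b
6) 3000.0ms=27/5b +333.333ms=3/5b
Σ=6b of 6 (108bpm 3/8) — PASS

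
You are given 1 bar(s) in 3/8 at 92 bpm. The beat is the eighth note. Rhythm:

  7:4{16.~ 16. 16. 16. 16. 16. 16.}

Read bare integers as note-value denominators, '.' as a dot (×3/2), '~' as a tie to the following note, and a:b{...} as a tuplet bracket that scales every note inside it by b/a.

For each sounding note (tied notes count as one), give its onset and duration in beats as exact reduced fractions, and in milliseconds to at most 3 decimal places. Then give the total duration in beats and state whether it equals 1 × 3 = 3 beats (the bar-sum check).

1) 0.0ms=0b +559.006ms=6/7b
2) 559.006ms=6/7b +279.503ms=3/7b
3) 838.509ms=9/7b +279.503ms=3/7b
4) 1118.012ms=12/7b +279.503ms=3/7b
5) 1397.516ms=15/7b +279.503ms=3/7b
6) 1677.019ms=18/7b +279.503ms=3/7b
Σ=3b of 3 (92bpm 3/8) — PASS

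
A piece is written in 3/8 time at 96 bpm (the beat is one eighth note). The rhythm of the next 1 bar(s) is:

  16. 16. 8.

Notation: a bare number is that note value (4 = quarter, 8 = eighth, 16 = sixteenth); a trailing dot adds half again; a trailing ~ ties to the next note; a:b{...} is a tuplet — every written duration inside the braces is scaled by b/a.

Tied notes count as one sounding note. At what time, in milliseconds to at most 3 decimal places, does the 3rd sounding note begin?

note 3 onset = 3/2b = 937.5ms

1. 0.0ms @ 0 + 468.75ms (3/4)
2. 468.75ms @ 3/4 + 468.75ms (3/4)
3. 937.5ms @ 3/2 + 937.5ms (3/2)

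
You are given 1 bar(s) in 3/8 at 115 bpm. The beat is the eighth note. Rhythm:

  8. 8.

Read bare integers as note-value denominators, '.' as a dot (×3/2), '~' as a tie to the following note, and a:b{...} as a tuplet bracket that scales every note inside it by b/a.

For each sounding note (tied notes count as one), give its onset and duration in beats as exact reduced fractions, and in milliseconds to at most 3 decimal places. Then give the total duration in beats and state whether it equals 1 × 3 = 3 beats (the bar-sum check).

1) 0.0ms=0b +782.609ms=3/2b
2) 782.609ms=3/2b +782.609ms=3/2b
Σ=3b of 3 (115bpm 3/8) — PASS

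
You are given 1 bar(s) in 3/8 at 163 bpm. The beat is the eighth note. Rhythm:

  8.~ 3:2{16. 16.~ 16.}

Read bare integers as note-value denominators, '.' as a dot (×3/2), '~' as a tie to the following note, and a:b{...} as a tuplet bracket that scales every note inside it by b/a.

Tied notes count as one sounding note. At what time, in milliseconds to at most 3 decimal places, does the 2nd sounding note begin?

1. 0.0ms @ 0 + 736.196ms (2)
2. 736.196ms @ 2 + 368.098ms (1)

note 2 onset = 2b = 736.196ms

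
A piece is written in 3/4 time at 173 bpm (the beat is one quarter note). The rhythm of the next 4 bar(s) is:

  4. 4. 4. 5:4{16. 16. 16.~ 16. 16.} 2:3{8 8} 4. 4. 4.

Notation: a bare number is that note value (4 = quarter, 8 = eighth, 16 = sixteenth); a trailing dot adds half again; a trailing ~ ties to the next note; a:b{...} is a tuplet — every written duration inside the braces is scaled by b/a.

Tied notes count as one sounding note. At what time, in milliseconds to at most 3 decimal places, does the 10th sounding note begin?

note 10 onset = 15/2b = 2601.156ms

1. 0.0ms @ 0 + 520.231ms (3/2)
2. 520.231ms @ 3/2 + 520.231ms (3/2)
3. 1040.462ms @ 3 + 520.231ms (3/2)
4. 1560.694ms @ 9/2 + 104.046ms (3/10)
5. 1664.74ms @ 24/5 + 104.046ms (3/10)
6. 1768.786ms @ 51/10 + 208.092ms (3/5)
7. 1976.879ms @ 57/10 + 104.046ms (3/10)
8. 2080.925ms @ 6 + 260.116ms (3/4)
9. 2341.04ms @ 27/4 + 260.116ms (3/4)
10. 2601.156ms @ 15/2 + 520.231ms (3/2)
11. 3121.387ms @ 9 + 520.231ms (3/2)
12. 3641.618ms @ 21/2 + 520.231ms (3/2)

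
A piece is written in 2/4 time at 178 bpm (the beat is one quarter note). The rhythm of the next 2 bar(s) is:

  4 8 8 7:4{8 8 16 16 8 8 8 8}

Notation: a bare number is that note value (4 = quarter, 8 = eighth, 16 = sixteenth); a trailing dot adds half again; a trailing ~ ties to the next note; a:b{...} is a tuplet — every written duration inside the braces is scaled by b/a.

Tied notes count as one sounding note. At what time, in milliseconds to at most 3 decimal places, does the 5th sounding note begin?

note 5 onset = 16/7b = 770.465ms

1. 0.0ms @ 0 + 337.079ms (1)
2. 337.079ms @ 1 + 168.539ms (1/2)
3. 505.618ms @ 3/2 + 168.539ms (1/2)
4. 674.157ms @ 2 + 96.308ms (2/7)
5. 770.465ms @ 16/7 + 96.308ms (2/7)
6. 866.774ms @ 18/7 + 48.154ms (1/7)
7. 914.928ms @ 19/7 + 48.154ms (1/7)
8. 963.082ms @ 20/7 + 96.308ms (2/7)
9. 1059.39ms @ 22/7 + 96.308ms (2/7)
10. 1155.698ms @ 24/7 + 96.308ms (2/7)
11. 1252.006ms @ 26/7 + 96.308ms (2/7)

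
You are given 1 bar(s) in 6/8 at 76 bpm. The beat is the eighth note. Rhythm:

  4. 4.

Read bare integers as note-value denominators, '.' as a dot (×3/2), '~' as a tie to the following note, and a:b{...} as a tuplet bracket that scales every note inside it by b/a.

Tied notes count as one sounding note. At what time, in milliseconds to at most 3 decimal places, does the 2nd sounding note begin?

note 2 onset = 3b = 2368.421ms

1. 0.0ms @ 0 + 2368.421ms (3)
2. 2368.421ms @ 3 + 2368.421ms (3)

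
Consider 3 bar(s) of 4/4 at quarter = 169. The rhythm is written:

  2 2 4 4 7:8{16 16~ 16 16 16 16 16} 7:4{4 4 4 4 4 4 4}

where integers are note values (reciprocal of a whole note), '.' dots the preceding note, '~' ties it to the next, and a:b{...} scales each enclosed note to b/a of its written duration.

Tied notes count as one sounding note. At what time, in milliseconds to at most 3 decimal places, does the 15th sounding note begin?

1. 0.0ms @ 0 + 710.059ms (2)
2. 710.059ms @ 2 + 710.059ms (2)
3. 1420.118ms @ 4 + 355.03ms (1)
4. 1775.148ms @ 5 + 355.03ms (1)
5. 2130.178ms @ 6 + 101.437ms (2/7)
6. 2231.615ms @ 44/7 + 202.874ms (4/7)
7. 2434.489ms @ 48/7 + 101.437ms (2/7)
8. 2535.926ms @ 50/7 + 101.437ms (2/7)
9. 2637.363ms @ 52/7 + 101.437ms (2/7)
10. 2738.8ms @ 54/7 + 101.437ms (2/7)
11. 2840.237ms @ 8 + 202.874ms (4/7)
12. 3043.111ms @ 60/7 + 202.874ms (4/7)
13. 3245.985ms @ 64/7 + 202.874ms (4/7)
14. 3448.859ms @ 68/7 + 202.874ms (4/7)
15. 3651.733ms @ 72/7 + 202.874ms (4/7)
16. 3854.607ms @ 76/7 + 202.874ms (4/7)
17. 4057.481ms @ 80/7 + 202.874ms (4/7)

note 15 onset = 72/7b = 3651.733ms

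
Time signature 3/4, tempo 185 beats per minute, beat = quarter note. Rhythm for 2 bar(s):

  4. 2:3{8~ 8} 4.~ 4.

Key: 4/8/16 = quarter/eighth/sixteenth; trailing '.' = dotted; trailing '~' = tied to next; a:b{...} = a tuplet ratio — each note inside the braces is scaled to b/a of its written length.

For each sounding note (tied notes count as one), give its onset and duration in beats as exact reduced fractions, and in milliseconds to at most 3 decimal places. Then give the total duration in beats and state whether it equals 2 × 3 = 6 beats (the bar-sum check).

1) 0.0ms=0b +486.486ms=3/2b
2) 486.486ms=3/2b +486.486ms=3/2b
3) 972.973ms=3b +972.973ms=3b
Σ=6b of 6 (185bpm 3/4) — PASS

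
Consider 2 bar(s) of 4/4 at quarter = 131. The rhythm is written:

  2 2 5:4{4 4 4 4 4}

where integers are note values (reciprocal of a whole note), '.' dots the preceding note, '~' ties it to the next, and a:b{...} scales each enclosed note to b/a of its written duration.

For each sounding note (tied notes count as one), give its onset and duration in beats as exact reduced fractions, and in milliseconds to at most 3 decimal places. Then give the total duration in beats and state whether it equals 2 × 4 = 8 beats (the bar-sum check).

1) 0.0ms=0b +916.031ms=2b
2) 916.031ms=2b +916.031ms=2b
3) 1832.061ms=4b +366.412ms=4/5b
4) 2198.473ms=24/5b +366.412ms=4/5b
5) 2564.885ms=28/5b +366.412ms=4/5b
6) 2931.298ms=32/5b +366.412ms=4/5b
7) 3297.71ms=36/5b +366.412ms=4/5b
Σ=8b of 8 (131bpm 4/4) — PASS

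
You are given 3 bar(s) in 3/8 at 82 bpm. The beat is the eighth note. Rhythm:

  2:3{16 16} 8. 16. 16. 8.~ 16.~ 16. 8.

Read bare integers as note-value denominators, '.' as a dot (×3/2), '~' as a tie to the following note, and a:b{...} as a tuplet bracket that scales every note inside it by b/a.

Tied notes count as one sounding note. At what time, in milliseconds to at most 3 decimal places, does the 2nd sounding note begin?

1. 0.0ms @ 0 + 548.78ms (3/4)
2. 548.78ms @ 3/4 + 548.78ms (3/4)
3. 1097.561ms @ 3/2 + 1097.561ms (3/2)
4. 2195.122ms @ 3 + 548.78ms (3/4)
5. 2743.902ms @ 15/4 + 548.78ms (3/4)
6. 3292.683ms @ 9/2 + 2195.122ms (3)
7. 5487.805ms @ 15/2 + 1097.561ms (3/2)

note 2 onset = 3/4b = 548.78ms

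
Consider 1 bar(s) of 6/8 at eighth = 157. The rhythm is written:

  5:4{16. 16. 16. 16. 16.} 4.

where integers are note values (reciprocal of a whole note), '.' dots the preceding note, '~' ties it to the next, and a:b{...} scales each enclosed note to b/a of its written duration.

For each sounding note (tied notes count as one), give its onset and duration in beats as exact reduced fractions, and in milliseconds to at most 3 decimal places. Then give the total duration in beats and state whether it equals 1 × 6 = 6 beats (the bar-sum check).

1) 0.0ms=0b +229.299ms=3/5b
2) 229.299ms=3/5b +229.299ms=3/5b
3) 458.599ms=6/5b +229.299ms=3/5b
4) 687.898ms=9/5b +229.299ms=3/5b
5) 917.197ms=12/5b +229.299ms=3/5b
6) 1146.497ms=3b +1146.497ms=3b
Σ=6b of 6 (157bpm 6/8) — PASS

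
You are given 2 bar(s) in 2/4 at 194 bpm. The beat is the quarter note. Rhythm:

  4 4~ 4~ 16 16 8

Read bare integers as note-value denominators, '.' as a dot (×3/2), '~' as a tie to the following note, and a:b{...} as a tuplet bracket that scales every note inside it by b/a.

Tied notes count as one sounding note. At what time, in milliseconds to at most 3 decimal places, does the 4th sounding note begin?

note 4 onset = 7/2b = 1082.474ms

1. 0.0ms @ 0 + 309.278ms (1)
2. 309.278ms @ 1 + 695.876ms (9/4)
3. 1005.155ms @ 13/4 + 77.32ms (1/4)
4. 1082.474ms @ 7/2 + 154.639ms (1/2)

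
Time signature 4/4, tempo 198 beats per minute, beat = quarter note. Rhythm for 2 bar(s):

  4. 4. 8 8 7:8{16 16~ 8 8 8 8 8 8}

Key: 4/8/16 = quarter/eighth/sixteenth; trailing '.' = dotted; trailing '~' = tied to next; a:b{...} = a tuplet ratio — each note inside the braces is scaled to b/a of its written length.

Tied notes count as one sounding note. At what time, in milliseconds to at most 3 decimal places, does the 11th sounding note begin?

note 11 onset = 52/7b = 2251.082ms

1. 0.0ms @ 0 + 454.545ms (3/2)
2. 454.545ms @ 3/2 + 454.545ms (3/2)
3. 909.091ms @ 3 + 151.515ms (1/2)
4. 1060.606ms @ 7/2 + 151.515ms (1/2)
5. 1212.121ms @ 4 + 86.58ms (2/7)
6. 1298.701ms @ 30/7 + 259.74ms (6/7)
7. 1558.442ms @ 36/7 + 173.16ms (4/7)
8. 1731.602ms @ 40/7 + 173.16ms (4/7)
9. 1904.762ms @ 44/7 + 173.16ms (4/7)
10. 2077.922ms @ 48/7 + 173.16ms (4/7)
11. 2251.082ms @ 52/7 + 173.16ms (4/7)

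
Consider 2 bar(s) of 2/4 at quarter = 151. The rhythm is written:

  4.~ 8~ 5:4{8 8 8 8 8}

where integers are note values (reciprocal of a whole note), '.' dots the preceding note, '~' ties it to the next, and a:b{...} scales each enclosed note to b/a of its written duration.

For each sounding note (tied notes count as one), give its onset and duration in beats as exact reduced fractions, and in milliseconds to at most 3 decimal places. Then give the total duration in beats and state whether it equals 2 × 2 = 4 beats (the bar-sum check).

1) 0.0ms=0b +953.642ms=12/5b
2) 953.642ms=12/5b +158.94ms=2/5b
3) 1112.583ms=14/5b +158.94ms=2/5b
4) 1271.523ms=16/5b +158.94ms=2/5b
5) 1430.464ms=18/5b +158.94ms=2/5b
Σ=4b of 4 (151bpm 2/4) — PASS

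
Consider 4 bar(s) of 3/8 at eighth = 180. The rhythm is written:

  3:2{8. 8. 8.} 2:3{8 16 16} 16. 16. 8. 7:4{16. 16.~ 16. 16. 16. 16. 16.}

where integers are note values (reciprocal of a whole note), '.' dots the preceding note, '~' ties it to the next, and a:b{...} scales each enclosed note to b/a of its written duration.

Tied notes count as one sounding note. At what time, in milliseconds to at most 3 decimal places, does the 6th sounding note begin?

note 6 onset = 21/4b = 1750.0ms

1. 0.0ms @ 0 + 333.333ms (1)
2. 333.333ms @ 1 + 333.333ms (1)
3. 666.667ms @ 2 + 333.333ms (1)
4. 1000.0ms @ 3 + 500.0ms (3/2)
5. 1500.0ms @ 9/2 + 250.0ms (3/4)
6. 1750.0ms @ 21/4 + 250.0ms (3/4)
7. 2000.0ms @ 6 + 250.0ms (3/4)
8. 2250.0ms @ 27/4 + 250.0ms (3/4)
9. 2500.0ms @ 15/2 + 500.0ms (3/2)
10. 3000.0ms @ 9 + 142.857ms (3/7)
11. 3142.857ms @ 66/7 + 285.714ms (6/7)
12. 3428.571ms @ 72/7 + 142.857ms (3/7)
13. 3571.429ms @ 75/7 + 142.857ms (3/7)
14. 3714.286ms @ 78/7 + 142.857ms (3/7)
15. 3857.143ms @ 81/7 + 142.857ms (3/7)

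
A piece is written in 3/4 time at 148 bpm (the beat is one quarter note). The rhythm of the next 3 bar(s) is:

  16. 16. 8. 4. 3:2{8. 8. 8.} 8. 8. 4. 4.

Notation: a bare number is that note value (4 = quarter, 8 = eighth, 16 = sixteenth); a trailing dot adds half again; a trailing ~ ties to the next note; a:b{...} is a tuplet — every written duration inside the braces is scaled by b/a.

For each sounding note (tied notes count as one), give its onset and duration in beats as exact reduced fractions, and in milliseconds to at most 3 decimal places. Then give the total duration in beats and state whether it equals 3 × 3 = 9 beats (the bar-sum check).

1) 0.0ms=0b +152.027ms=3/8b
2) 152.027ms=3/8b +152.027ms=3/8b
3) 304.054ms=3/4b +304.054ms=3/4b
4) 608.108ms=3/2b +608.108ms=3/2b
5) 1216.216ms=3b +202.703ms=1/2b
6) 1418.919ms=7/2b +202.703ms=1/2b
7) 1621.622ms=4b +202.703ms=1/2b
8) 1824.324ms=9/2b +304.054ms=3/4b
9) 2128.378ms=21/4b +304.054ms=3/4b
10) 2432.432ms=6b +608.108ms=3/2b
11) 3040.541ms=15/2b +608.108ms=3/2b
Σ=9b of 9 (148bpm 3/4) — PASS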